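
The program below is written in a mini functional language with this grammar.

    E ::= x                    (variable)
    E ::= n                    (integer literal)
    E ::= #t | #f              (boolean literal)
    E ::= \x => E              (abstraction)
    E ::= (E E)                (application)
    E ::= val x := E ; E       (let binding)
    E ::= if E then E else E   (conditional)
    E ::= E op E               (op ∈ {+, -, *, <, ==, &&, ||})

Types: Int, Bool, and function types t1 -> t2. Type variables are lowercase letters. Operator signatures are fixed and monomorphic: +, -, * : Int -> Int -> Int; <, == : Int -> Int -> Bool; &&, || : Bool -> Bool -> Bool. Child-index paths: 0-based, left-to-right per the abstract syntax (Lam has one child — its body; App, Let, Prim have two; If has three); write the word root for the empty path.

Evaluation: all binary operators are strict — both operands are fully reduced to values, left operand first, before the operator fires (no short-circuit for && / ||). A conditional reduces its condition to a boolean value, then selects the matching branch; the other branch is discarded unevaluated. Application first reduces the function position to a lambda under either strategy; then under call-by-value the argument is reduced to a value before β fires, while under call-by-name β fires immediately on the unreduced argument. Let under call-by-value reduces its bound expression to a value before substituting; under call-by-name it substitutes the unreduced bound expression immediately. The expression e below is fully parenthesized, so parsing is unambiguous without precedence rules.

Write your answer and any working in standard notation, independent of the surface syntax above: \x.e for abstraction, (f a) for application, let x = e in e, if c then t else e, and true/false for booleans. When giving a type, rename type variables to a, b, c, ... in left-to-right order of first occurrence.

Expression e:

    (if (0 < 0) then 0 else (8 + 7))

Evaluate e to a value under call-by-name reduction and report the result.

Answer: 15

Derivation:
step 0: (if (0 < 0) then 0 else (8 + 7))
step 1: [delta@0] (if false then 0 else (8 + 7))
step 2: [if@root] (8 + 7)
step 3: [delta@root] 15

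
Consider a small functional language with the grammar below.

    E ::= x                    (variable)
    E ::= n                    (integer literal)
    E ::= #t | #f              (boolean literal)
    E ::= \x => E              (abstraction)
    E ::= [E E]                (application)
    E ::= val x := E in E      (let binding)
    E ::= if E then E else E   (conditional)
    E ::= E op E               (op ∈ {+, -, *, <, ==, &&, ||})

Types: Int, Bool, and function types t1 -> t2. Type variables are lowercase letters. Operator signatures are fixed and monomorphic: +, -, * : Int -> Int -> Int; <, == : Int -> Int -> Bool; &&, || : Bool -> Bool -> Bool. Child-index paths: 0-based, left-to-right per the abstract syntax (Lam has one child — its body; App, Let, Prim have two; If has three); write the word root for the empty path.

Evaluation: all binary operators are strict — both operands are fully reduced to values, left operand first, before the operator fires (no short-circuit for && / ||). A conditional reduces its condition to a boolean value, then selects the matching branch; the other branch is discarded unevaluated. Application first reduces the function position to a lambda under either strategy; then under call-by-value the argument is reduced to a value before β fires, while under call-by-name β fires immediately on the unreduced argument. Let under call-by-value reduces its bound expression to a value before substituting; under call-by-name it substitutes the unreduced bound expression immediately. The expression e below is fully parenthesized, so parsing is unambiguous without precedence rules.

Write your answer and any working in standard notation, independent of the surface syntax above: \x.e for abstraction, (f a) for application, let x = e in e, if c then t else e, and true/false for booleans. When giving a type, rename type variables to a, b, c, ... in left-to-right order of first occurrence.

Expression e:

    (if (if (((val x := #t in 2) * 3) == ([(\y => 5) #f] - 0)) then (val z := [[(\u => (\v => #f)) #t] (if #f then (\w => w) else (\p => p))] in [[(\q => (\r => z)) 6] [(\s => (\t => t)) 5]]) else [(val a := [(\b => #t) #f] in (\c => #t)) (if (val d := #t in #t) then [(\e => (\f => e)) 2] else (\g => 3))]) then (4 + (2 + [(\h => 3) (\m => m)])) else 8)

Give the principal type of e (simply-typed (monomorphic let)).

Derivation:
let x : Bool
  unify Int ~ Int
  unify Int ~ Int
  unify Int ~ Int
\y._ : a -> Int
  unify a -> Int ~ Bool -> b
  unify a ~ Bool
  unify Int ~ b
_ _ : Int
  unify Int ~ Int
  unify Int ~ Int
  unify Int ~ Int
  unify Bool ~ Bool
\v._ : d -> Bool
\u._ : c -> d -> Bool
  unify c -> d -> Bool ~ Bool -> e
  unify c ~ Bool
  unify d -> Bool ~ e
_ _ : d -> Bool
  unify Bool ~ Bool
w : f
\w._ : f -> f
p : g
\p._ : g -> g
  unify f -> f ~ g -> g
  unify f ~ g
  unify g ~ g
  unify d -> Bool ~ (g -> g) -> h
  unify d ~ g -> g
  unify Bool ~ h
_ _ : Bool
let z : Bool
z : Bool
\r._ : j -> Bool
\q._ : i -> j -> Bool
  unify i -> j -> Bool ~ Int -> k
  unify i ~ Int
  unify j -> Bool ~ k
_ _ : j -> Bool
t : m
\t._ : m -> m
\s._ : l -> m -> m
  unify l -> m -> m ~ Int -> n
  unify l ~ Int
  unify m -> m ~ n
_ _ : m -> m
  unify j -> Bool ~ (m -> m) -> o
  unify j ~ m -> m
  unify Bool ~ o
_ _ : Bool
\b._ : p -> Bool
  unify p -> Bool ~ Bool -> q
  unify p ~ Bool
  unify Bool ~ q
_ _ : Bool
let a : Bool
\c._ : r -> Bool
let d : Bool
  unify Bool ~ Bool
e : s
\f._ : t -> s
\e._ : s -> t -> s
  unify s -> t -> s ~ Int -> u
  unify s ~ Int
  unify t -> Int ~ u
_ _ : t -> Int
\g._ : v -> Int
  unify t -> Int ~ v -> Int
  unify t ~ v
  unify Int ~ Int
  unify r -> Bool ~ (v -> Int) -> w
  unify r ~ v -> Int
  unify Bool ~ w
_ _ : Bool
  unify Bool ~ Bool
  unify Bool ~ Bool
  unify Int ~ Int
  unify Int ~ Int
\h._ : x -> Int
m : y
\m._ : y -> y
  unify x -> Int ~ (y -> y) -> z
  unify x ~ y -> y
  unify Int ~ z
_ _ : Int
  unify Int ~ Int
  unify Int ~ Int
  unify Int ~ Int

Answer: Int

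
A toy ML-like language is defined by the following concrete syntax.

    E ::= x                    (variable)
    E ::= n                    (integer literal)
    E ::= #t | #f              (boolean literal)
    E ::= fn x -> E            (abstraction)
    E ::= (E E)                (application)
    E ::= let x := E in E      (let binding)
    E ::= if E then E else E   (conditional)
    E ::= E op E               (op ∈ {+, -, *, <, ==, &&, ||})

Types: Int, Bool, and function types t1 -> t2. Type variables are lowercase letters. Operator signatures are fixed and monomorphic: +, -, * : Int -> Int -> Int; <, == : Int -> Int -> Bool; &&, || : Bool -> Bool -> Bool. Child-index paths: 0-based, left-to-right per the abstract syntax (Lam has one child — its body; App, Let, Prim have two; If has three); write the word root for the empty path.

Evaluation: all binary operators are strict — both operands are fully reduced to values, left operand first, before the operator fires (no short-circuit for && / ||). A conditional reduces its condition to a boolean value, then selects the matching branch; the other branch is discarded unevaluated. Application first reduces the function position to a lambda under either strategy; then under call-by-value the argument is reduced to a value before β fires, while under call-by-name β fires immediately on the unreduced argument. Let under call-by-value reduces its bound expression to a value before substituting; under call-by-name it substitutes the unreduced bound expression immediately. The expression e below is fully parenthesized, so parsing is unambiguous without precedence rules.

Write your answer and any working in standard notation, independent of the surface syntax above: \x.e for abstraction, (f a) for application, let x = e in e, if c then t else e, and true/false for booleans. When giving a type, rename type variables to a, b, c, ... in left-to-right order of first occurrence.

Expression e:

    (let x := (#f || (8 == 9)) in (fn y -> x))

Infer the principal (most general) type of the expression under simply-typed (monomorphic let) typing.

Answer: a -> Bool

Working:
  unify Bool ~ Bool
  unify Int ~ Int
  unify Int ~ Int
  unify Bool ~ Bool
let x : Bool
x : Bool
\y._ : a -> Bool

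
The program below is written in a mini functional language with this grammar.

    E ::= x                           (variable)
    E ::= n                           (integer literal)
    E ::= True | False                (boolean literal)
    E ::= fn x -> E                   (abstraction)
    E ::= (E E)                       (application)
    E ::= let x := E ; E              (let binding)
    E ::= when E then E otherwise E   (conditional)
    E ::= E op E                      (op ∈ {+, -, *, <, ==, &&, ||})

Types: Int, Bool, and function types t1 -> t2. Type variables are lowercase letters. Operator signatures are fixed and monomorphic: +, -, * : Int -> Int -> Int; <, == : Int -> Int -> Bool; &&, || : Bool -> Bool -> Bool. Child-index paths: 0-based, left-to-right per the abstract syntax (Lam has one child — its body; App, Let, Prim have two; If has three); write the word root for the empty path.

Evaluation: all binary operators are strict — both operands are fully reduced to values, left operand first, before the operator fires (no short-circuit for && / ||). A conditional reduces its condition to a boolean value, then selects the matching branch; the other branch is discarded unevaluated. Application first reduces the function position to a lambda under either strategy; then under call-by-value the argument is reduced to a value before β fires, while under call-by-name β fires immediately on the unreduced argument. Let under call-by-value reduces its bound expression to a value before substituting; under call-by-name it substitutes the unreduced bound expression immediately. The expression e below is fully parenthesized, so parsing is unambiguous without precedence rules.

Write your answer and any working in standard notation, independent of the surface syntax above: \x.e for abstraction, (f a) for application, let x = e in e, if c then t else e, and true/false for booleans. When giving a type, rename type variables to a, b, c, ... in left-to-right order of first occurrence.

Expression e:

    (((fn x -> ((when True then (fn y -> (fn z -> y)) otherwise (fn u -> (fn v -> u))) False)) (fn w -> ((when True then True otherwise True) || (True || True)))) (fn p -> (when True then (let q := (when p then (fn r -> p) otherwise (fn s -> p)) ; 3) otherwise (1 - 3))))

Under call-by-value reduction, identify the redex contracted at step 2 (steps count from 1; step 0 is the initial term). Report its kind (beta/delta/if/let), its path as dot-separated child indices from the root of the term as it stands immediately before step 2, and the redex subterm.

Trace:
step 0: (((\x.((if true then (\y.(\z.y)) else (\u.(\v.u))) false)) (\w.((if true then true else true) || (true || true)))) (\p.(if true then (let q = (if p then (\r.p) else (\s.p)) in 3) else (1 - 3))))
step 1: [beta@0] (((if true then (\y.(\z.y)) else (\u.(\v.u))) false) (\p.(if true then (let q = (if p then (\r.p) else (\s.p)) in 3) else (1 - 3))))
step 2: [if@0.0] (((\y.(\z.y)) false) (\p.(if true then (let q = (if p then (\r.p) else (\s.p)) in 3) else (1 - 3))))

Answer: if at 0.0 : (if true then (\y.(\z.y)) else (\u.(\v.u)))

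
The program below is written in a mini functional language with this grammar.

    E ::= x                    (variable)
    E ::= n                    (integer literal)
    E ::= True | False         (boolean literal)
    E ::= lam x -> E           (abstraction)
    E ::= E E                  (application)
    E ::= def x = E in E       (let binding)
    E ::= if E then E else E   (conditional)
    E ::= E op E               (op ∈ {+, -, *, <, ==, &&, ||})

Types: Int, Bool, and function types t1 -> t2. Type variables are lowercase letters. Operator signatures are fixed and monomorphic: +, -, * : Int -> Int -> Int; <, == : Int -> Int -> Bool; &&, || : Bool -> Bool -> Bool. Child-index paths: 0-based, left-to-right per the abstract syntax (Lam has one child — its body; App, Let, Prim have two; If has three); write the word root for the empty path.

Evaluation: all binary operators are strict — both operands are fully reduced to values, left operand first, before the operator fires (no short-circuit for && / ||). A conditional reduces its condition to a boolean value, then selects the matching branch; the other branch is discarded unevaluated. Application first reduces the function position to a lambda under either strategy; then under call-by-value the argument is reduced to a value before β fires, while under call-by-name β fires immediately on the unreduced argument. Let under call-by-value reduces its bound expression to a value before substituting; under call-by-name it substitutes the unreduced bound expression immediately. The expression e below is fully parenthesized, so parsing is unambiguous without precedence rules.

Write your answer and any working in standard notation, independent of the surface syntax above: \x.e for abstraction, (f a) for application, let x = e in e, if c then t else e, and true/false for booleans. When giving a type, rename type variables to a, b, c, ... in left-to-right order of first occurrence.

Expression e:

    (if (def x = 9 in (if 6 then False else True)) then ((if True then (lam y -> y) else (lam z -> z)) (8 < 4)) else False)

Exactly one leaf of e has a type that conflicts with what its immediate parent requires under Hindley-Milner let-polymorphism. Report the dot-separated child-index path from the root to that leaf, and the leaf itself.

Derivation:
let x : Int
  unify Int ~ Bool
  FAIL: mismatch Int ~ Bool

Answer: 0.1.0 : 6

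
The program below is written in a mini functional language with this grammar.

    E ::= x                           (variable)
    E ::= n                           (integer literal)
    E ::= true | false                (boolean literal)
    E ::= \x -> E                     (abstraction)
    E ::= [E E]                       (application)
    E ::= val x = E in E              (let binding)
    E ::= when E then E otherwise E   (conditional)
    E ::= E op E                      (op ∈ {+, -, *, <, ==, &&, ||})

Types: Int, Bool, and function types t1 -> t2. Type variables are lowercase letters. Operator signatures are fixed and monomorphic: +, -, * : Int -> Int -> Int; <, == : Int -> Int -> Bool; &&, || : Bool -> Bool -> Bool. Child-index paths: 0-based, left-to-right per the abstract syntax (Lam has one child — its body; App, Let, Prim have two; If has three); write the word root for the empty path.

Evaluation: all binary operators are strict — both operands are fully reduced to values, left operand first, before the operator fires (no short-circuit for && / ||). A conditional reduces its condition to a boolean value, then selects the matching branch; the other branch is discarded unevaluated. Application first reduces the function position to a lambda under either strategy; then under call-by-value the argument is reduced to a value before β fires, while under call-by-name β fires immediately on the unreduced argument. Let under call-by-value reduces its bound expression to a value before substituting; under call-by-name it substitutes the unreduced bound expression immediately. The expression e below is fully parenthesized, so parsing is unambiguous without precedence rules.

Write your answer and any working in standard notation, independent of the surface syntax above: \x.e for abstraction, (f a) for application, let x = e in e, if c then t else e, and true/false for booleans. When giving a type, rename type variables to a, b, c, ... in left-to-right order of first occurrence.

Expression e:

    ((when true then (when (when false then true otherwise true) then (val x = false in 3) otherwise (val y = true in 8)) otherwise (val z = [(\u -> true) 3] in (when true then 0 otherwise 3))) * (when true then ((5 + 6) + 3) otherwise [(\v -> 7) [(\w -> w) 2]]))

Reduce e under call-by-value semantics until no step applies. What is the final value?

Working:
step 0: ((if true then (if (if false then true else true) then (let x = false in 3) else (let y = true in 8)) else (let z = ((\u.true) 3) in (if true then 0 else 3))) * (if true then ((5 + 6) + 3) else ((\v.7) ((\w.w) 2))))
step 1: [if@0] ((if (if false then true else true) then (let x = false in 3) else (let y = true in 8)) * (if true then ((5 + 6) + 3) else ((\v.7) ((\w.w) 2))))
step 2: [if@0.0] ((if true then (let x = false in 3) else (let y = true in 8)) * (if true then ((5 + 6) + 3) else ((\v.7) ((\w.w) 2))))
step 3: [if@0] ((let x = false in 3) * (if true then ((5 + 6) + 3) else ((\v.7) ((\w.w) 2))))
step 4: [let@0] (3 * (if true then ((5 + 6) + 3) else ((\v.7) ((\w.w) 2))))
step 5: [if@1] (3 * ((5 + 6) + 3))
step 6: [delta@1.0] (3 * (11 + 3))
step 7: [delta@1] (3 * 14)
step 8: [delta@root] 42

Answer: 42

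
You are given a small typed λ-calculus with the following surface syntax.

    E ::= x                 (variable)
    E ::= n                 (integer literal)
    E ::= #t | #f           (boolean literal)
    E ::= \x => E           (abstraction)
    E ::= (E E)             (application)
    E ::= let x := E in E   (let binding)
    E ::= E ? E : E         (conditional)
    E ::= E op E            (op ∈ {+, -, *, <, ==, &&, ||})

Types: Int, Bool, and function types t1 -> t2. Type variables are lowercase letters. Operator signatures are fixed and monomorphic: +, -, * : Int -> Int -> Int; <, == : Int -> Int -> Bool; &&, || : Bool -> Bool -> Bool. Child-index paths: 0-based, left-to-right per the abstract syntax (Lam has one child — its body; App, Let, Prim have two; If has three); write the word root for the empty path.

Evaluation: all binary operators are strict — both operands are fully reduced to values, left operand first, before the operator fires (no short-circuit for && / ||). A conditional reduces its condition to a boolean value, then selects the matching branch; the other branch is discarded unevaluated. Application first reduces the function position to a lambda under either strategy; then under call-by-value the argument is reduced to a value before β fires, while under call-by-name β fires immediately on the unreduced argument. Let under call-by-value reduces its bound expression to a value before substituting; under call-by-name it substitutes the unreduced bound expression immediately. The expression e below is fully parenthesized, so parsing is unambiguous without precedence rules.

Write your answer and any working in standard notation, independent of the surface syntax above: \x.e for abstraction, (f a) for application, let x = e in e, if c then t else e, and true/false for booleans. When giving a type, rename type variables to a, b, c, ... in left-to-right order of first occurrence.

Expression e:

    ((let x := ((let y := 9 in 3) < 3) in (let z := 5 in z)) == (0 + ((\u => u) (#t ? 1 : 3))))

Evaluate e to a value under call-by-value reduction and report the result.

Trace:
step 0: ((let x = ((let y = 9 in 3) < 3) in (let z = 5 in z)) == (0 + ((\u.u) (if true then 1 else 3))))
step 1: [let@0.0.0] ((let x = (3 < 3) in (let z = 5 in z)) == (0 + ((\u.u) (if true then 1 else 3))))
step 2: [delta@0.0] ((let x = false in (let z = 5 in z)) == (0 + ((\u.u) (if true then 1 else 3))))
step 3: [let@0] ((let z = 5 in z) == (0 + ((\u.u) (if true then 1 else 3))))
step 4: [let@0] (5 == (0 + ((\u.u) (if true then 1 else 3))))
step 5: [if@1.1.1] (5 == (0 + ((\u.u) 1)))
step 6: [beta@1.1] (5 == (0 + 1))
step 7: [delta@1] (5 == 1)
step 8: [delta@root] false

Answer: false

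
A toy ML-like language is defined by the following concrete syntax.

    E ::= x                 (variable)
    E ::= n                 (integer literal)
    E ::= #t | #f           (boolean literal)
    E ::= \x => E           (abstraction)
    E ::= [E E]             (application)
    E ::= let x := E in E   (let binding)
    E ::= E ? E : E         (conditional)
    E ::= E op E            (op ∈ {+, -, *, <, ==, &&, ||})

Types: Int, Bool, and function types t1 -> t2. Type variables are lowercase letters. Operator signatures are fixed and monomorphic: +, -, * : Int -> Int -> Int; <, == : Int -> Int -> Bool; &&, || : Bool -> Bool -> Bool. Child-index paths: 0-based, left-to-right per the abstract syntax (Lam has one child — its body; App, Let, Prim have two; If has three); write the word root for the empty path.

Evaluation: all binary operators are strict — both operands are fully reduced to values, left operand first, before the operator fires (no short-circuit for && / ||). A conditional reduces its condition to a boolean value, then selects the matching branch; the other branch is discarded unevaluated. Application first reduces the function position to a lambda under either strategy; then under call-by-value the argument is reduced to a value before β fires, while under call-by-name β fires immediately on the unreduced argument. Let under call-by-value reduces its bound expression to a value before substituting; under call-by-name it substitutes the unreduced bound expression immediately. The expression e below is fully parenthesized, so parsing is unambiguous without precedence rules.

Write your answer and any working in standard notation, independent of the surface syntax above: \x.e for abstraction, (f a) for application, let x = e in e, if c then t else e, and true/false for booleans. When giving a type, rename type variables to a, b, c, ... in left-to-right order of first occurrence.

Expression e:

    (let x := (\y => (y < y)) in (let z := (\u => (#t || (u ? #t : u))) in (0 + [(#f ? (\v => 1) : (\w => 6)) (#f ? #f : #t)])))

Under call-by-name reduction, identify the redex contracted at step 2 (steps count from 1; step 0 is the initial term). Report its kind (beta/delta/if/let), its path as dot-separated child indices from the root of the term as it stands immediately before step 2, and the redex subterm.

Derivation:
step 0: (let x = (\y.(y < y)) in (let z = (\u.(true || (if u then true else u))) in (0 + ((if false then (\v.1) else (\w.6)) (if false then false else true)))))
step 1: [let@root] (let z = (\u.(true || (if u then true else u))) in (0 + ((if false then (\v.1) else (\w.6)) (if false then false else true))))
step 2: [let@root] (0 + ((if false then (\v.1) else (\w.6)) (if false then false else true)))

Answer: let at root : (let z = (\u.(true || (if u then true else u))) in (0 + ((if false then (\v.1) else (\w.6)) (if false then false else true))))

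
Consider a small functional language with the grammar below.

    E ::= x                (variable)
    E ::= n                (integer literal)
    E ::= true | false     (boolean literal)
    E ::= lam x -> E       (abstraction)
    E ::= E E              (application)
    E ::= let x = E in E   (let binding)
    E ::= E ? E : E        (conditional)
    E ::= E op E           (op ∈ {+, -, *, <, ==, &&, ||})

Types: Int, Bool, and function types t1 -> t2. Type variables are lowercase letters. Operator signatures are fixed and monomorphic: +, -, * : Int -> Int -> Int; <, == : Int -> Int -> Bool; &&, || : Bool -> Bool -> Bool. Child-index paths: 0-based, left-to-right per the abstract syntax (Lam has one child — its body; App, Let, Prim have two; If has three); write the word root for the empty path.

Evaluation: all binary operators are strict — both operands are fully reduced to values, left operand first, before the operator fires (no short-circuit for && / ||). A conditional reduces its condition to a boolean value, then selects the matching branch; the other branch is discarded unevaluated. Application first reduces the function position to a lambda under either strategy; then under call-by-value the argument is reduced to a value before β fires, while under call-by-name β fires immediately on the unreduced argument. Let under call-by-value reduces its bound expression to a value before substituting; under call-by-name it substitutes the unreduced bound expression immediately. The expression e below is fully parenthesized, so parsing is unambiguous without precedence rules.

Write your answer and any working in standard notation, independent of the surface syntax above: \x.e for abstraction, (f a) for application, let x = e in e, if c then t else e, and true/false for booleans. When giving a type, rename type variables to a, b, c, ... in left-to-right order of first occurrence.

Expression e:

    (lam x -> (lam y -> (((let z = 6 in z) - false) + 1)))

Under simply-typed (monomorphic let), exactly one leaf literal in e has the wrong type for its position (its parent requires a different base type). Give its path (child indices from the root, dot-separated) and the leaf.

Answer: 0.0.0.1 : false

Derivation:
let z : Int
z : Int
  unify Int ~ Int
  unify Bool ~ Int
  FAIL: mismatch Bool ~ Int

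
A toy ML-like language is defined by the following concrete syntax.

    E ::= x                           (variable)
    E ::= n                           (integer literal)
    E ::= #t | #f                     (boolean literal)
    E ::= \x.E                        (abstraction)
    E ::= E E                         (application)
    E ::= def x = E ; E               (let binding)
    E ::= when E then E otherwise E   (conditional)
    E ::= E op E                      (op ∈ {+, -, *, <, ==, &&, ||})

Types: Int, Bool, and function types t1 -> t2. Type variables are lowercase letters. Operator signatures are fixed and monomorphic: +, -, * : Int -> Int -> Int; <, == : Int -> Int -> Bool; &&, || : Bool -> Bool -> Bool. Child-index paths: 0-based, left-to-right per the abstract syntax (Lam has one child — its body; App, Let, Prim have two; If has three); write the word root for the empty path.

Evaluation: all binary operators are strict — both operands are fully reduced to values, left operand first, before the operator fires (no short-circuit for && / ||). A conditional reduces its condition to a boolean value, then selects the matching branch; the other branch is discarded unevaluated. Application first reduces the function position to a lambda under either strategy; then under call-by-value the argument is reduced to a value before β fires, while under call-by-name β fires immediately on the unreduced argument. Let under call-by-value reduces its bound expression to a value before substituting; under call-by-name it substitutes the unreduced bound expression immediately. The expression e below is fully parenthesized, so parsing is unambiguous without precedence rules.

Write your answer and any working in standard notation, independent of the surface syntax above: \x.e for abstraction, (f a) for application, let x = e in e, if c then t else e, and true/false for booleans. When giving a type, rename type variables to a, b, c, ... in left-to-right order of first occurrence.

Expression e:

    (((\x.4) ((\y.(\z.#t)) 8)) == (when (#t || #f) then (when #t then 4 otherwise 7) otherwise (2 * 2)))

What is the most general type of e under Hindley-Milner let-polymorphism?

Answer: Bool

Derivation:
\x._ : a -> Int
\z._ : c -> Bool
\y._ : b -> c -> Bool
  unify b -> c -> Bool ~ Int -> d
  unify b ~ Int
  unify c -> Bool ~ d
_ _ : c -> Bool
  unify a -> Int ~ (c -> Bool) -> e
  unify a ~ c -> Bool
  unify Int ~ e
_ _ : Int
  unify Int ~ Int
  unify Bool ~ Bool
  unify Bool ~ Bool
  unify Bool ~ Bool
  unify Bool ~ Bool
  unify Int ~ Int
  unify Int ~ Int
  unify Int ~ Int
  unify Int ~ Int
  unify Int ~ Int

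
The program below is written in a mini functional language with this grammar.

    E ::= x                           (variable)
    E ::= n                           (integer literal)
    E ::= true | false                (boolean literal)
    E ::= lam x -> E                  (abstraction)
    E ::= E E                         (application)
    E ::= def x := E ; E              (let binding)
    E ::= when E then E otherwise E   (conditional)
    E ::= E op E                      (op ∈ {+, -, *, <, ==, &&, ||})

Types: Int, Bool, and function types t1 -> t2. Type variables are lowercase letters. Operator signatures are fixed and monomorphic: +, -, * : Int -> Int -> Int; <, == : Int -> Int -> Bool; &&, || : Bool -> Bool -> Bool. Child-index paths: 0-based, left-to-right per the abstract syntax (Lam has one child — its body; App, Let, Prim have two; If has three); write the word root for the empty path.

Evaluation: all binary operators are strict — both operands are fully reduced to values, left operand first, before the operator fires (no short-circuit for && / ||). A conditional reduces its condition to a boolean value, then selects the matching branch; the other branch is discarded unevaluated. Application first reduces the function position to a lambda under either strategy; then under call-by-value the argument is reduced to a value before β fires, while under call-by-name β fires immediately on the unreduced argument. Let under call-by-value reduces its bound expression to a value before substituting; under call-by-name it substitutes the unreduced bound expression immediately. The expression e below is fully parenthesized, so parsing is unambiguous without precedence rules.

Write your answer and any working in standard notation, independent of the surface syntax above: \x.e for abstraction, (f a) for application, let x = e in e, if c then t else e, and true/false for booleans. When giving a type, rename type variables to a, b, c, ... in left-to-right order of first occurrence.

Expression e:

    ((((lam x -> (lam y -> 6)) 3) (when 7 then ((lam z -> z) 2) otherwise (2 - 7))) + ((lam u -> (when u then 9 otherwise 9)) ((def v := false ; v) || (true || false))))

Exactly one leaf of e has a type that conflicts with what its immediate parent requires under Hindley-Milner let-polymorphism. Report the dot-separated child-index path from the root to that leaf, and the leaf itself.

Answer: 0.1.0 : 7

Trace:
\y._ : b -> Int
\x._ : a -> b -> Int
  unify a -> b -> Int ~ Int -> c
  unify a ~ Int
  unify b -> Int ~ c
_ _ : b -> Int
  unify Int ~ Bool
  FAIL: mismatch Int ~ Bool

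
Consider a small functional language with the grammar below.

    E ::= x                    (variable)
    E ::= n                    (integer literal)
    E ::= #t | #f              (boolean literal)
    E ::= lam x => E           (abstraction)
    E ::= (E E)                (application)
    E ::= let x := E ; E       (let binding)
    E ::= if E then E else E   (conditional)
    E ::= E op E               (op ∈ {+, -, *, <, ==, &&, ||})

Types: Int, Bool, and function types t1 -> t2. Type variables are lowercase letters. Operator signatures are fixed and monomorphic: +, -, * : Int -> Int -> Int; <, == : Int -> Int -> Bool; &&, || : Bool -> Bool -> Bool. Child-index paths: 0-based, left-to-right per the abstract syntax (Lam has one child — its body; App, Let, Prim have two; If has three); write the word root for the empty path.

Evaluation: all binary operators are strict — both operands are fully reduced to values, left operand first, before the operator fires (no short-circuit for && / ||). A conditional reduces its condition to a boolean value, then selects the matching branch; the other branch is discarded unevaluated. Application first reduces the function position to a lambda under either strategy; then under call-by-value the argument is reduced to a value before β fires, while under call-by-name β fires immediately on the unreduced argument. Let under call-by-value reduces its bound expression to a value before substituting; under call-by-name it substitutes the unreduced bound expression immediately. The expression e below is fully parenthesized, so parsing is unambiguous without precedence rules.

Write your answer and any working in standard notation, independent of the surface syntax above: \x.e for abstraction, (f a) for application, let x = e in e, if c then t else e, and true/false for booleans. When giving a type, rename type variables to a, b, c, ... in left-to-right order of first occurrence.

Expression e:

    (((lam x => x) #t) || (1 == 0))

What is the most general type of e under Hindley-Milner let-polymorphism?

Derivation:
x : a
\x._ : a -> a
  unify a -> a ~ Bool -> b
  unify a ~ Bool
  unify Bool ~ b
_ _ : Bool
  unify Bool ~ Bool
  unify Int ~ Int
  unify Int ~ Int
  unify Bool ~ Bool

Answer: Bool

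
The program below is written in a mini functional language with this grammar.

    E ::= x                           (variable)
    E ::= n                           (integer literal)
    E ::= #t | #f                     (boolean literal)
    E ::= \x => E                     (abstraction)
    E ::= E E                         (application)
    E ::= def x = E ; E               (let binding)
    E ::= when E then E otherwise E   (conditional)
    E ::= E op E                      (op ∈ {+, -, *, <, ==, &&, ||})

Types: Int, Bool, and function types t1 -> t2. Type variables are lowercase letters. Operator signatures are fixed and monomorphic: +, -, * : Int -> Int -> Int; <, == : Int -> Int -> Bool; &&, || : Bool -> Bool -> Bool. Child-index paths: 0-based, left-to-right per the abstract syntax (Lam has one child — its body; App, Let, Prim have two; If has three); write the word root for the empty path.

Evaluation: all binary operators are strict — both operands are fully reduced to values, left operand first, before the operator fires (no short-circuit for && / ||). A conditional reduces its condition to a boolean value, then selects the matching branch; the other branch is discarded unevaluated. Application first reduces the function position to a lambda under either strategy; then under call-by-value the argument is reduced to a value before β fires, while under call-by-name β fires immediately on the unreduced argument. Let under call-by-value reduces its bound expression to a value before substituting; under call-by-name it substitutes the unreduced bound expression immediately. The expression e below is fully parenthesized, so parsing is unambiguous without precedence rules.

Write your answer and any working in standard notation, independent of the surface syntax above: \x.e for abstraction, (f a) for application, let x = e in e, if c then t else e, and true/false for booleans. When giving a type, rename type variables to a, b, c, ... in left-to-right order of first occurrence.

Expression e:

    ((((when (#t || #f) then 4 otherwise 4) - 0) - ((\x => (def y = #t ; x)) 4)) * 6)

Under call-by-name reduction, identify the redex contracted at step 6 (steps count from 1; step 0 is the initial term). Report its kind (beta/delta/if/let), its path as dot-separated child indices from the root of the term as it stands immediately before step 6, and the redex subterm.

Answer: delta at 0 : (4 - 4)

Derivation:
step 0: ((((if (true || false) then 4 else 4) - 0) - ((\x.(let y = true in x)) 4)) * 6)
step 1: [delta@0.0.0.0] ((((if true then 4 else 4) - 0) - ((\x.(let y = true in x)) 4)) * 6)
step 2: [if@0.0.0] (((4 - 0) - ((\x.(let y = true in x)) 4)) * 6)
step 3: [delta@0.0] ((4 - ((\x.(let y = true in x)) 4)) * 6)
step 4: [beta@0.1] ((4 - (let y = true in 4)) * 6)
step 5: [let@0.1] ((4 - 4) * 6)
step 6: [delta@0] (0 * 6)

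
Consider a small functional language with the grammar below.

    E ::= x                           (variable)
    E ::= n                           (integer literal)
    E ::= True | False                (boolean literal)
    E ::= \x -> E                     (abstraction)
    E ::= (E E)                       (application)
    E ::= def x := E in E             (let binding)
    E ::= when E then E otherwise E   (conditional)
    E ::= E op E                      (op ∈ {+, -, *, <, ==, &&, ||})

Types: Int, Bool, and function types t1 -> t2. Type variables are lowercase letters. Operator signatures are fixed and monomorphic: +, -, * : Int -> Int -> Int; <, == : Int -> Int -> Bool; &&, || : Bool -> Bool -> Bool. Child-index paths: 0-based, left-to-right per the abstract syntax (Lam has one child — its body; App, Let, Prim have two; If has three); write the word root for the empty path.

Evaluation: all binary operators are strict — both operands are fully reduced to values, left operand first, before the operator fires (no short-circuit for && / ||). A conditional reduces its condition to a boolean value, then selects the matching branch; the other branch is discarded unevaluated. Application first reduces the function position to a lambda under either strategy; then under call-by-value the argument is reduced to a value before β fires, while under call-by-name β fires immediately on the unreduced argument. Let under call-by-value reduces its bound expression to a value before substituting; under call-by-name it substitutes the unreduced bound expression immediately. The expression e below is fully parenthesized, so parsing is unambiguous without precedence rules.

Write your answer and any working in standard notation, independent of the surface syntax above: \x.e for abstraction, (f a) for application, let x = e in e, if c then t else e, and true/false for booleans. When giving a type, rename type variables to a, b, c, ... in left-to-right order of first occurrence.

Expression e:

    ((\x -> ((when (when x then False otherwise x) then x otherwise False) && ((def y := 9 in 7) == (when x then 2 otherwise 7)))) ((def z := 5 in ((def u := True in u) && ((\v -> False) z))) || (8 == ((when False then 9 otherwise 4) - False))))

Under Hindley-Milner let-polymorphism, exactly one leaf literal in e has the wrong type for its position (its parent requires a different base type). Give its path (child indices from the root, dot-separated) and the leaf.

Answer: 1.1.1.1 : false

Derivation:
x : a
  unify a ~ Bool
x : Bool
  unify Bool ~ Bool
  unify Bool ~ Bool
x : Bool
  unify Bool ~ Bool
  unify Bool ~ Bool
let y : Int
  unify Int ~ Int
x : Bool
  unify Bool ~ Bool
  unify Int ~ Int
  unify Int ~ Int
  unify Bool ~ Bool
\x._ : Bool -> Bool
let z : Int
let u : Bool
u : Bool
  unify Bool ~ Bool
\v._ : b -> Bool
z : Int
  unify b -> Bool ~ Int -> c
  unify b ~ Int
  unify Bool ~ c
_ _ : Bool
  unify Bool ~ Bool
  unify Bool ~ Bool
  unify Int ~ Int
  unify Bool ~ Bool
  unify Int ~ Int
  unify Int ~ Int
  unify Bool ~ Int
  FAIL: mismatch Bool ~ Int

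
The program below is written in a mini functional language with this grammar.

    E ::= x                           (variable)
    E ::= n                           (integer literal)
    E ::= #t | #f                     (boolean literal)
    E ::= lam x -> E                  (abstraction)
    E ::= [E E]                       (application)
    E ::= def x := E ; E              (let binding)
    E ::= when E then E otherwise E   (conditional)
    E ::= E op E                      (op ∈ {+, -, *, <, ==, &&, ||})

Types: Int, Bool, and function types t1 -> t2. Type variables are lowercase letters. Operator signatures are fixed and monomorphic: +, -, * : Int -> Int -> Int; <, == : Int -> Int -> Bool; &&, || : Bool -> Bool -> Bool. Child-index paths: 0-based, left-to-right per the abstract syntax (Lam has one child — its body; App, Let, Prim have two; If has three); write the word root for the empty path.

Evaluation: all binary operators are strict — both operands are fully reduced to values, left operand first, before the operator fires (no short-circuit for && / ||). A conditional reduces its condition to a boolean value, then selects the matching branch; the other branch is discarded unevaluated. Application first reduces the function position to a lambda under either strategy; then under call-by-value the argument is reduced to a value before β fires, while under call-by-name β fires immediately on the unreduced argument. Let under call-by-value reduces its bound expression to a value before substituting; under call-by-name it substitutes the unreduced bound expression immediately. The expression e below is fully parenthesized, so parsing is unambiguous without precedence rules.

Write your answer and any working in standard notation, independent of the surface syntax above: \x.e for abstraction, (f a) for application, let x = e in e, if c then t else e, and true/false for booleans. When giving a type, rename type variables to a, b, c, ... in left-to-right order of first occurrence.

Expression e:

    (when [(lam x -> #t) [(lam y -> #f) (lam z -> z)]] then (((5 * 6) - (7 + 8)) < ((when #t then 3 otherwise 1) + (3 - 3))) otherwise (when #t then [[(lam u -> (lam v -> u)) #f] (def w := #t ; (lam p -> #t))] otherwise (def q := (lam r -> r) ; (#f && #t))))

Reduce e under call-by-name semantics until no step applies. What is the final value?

Answer: false

Derivation:
step 0: (if ((\x.true) ((\y.false) (\z.z))) then (((5 * 6) - (7 + 8)) < ((if true then 3 else 1) + (3 - 3))) else (if true then (((\u.(\v.u)) false) (let w = true in (\p.true))) else (let q = (\r.r) in (false && true))))
step 1: [beta@0] (if true then (((5 * 6) - (7 + 8)) < ((if true then 3 else 1) + (3 - 3))) else (if true then (((\u.(\v.u)) false) (let w = true in (\p.true))) else (let q = (\r.r) in (false && true))))
step 2: [if@root] (((5 * 6) - (7 + 8)) < ((if true then 3 else 1) + (3 - 3)))
step 3: [delta@0.0] ((30 - (7 + 8)) < ((if true then 3 else 1) + (3 - 3)))
step 4: [delta@0.1] ((30 - 15) < ((if true then 3 else 1) + (3 - 3)))
step 5: [delta@0] (15 < ((if true then 3 else 1) + (3 - 3)))
step 6: [if@1.0] (15 < (3 + (3 - 3)))
step 7: [delta@1.1] (15 < (3 + 0))
step 8: [delta@1] (15 < 3)
step 9: [delta@root] false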